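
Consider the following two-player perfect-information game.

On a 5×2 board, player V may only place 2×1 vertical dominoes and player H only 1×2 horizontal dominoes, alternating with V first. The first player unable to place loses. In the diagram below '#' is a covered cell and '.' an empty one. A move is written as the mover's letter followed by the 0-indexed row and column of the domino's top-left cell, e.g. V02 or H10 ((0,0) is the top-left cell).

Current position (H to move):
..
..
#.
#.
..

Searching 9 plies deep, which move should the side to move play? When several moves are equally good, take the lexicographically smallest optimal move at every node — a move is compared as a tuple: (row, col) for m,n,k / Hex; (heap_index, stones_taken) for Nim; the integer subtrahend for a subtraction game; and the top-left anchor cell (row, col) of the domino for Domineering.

[../../#./#./..] H move#1: H00:+1/##/../#./#./..*, H10:+1/../##/#./#./.., H40:-1/../../#./#./##
[##/../#./#./..] V move#2: V11:-1/##/.#/##/#./..*, V21:-1/##/../##/##/.., V31:-1/##/../#./##/.#
[##/.#/##/#./..] H move#3: H40:+1/##/.#/##/#./##*
[##/.#/##/#./##] end (terminal -1, V#4); searched ../../#./#./.. to 9

H's best at [../../#./#./..]: H00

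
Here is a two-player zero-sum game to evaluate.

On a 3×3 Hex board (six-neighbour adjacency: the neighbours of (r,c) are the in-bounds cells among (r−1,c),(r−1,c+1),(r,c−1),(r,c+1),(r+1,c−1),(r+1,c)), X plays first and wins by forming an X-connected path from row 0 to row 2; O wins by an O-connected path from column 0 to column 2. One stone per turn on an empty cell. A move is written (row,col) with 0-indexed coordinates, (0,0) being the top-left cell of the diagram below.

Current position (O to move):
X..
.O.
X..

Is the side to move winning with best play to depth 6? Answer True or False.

O winning at [X../.O./X..]: True

ply 1, O at X../.O./X.. | (0,1)=-1→XO./.O./X..; (0,2)=-1→X.O/.O./X..; (1,0)=+1→X../OO./X..*; (1,2)=-1→X../.OO/X..; (2,1)=-1→X../.O./XO.; (2,2)=-1→X../.O./X.O
ply 2, X at X../OO./X.. | (0,1)=-1→XX./OO./X..*; (0,2)=-1→X.X/OO./X..; (1,2)=-1→X../OOX/X..; (2,1)=-1→X../OO./XX.; (2,2)=-1→X../OO./X.X
ply 3, O at XX./OO./X.. | (0,2)=+1→XXO/OO./X..*; (1,2)=+1→XX./OOO/X..; (2,1)=+1→XX./OO./XO.; (2,2)=+1→XX./OO./X.O
ply 4: XXO/OO./X.. is terminal -1 (X); from X../.O./X.. depth 6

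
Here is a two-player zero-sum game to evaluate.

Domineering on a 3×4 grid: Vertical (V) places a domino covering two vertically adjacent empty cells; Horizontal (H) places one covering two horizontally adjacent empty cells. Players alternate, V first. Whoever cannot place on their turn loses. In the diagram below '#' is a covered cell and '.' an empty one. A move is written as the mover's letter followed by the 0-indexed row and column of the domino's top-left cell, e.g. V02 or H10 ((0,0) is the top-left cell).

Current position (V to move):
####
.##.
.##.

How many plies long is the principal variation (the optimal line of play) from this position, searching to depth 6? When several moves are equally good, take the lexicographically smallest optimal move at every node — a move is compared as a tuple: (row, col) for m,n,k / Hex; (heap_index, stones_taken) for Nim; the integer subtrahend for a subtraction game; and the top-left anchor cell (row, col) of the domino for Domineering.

p1 V@[####/.##./.##.]: V10[####/###./###.]+1* V13[####/.###/.###]+1
p2 H@[####/###./###.] terminal -1; root [####/.##./.##.] d6

PV length from [####/.##./.##.]: 1 ply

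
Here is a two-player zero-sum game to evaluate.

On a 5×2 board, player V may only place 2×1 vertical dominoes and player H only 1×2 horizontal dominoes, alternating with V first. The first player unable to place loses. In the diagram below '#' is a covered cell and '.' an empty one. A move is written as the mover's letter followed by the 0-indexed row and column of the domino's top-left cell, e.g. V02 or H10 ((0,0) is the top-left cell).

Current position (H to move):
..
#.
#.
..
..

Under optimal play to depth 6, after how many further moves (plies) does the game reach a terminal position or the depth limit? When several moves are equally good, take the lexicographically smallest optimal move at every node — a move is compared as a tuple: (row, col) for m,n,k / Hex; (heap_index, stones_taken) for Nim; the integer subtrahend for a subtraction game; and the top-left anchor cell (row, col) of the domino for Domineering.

p1 H@[../#./#./../..]: H00[##/#./#./../..]-1 H30[../#./#./##/..]+1* H40[../#./#./../##]+1
p2 V@[../#./#./##/..]: V01[.#/##/#./##/..]-1* V11[../##/##/##/..]-1
p3 H@[.#/##/#./##/..]: H40[.#/##/#./##/##]+1*
p4 V@[.#/##/#./##/##] terminal -1; root [../#./#./../..] d6

PV length from [../#./#./../..]: 3 plies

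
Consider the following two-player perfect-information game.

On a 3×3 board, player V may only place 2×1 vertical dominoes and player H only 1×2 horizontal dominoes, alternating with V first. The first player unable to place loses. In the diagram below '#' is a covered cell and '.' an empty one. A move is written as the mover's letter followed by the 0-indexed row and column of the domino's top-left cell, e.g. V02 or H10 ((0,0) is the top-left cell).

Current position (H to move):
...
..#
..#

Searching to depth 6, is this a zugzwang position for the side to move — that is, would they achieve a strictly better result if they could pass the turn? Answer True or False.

zugzwang(.../..#/..#, H) = False

[.../..#/..#] H move#1: H00:-1/##./..#/..#, H01:-1/.##/..#/..#, H10:+1/.../###/..#*, H20:-1/.../..#/###
[.../###/..#] end (terminal -1, V#2); searched .../..#/..# to 6
pass branch (V moves first from the same position):
  | [.../..#/..#] V move#1: V00:+1/#../#.#/..#*, V01:+1/.#./.##/..#, V10:+1/.../#.#/#.#, V11:+1/.../.##/.##
  | [#../#.#/..#] H move#2: H01:-1/###/#.#/..#*, H20:-1/#../#.#/###
  | [###/#.#/..#] V move#3: V11:+1/###/###/.##*
  | [###/###/.##] end (terminal -1, H#4); searched .../..#/..# to 6
H moving scores +1; H passing scores -1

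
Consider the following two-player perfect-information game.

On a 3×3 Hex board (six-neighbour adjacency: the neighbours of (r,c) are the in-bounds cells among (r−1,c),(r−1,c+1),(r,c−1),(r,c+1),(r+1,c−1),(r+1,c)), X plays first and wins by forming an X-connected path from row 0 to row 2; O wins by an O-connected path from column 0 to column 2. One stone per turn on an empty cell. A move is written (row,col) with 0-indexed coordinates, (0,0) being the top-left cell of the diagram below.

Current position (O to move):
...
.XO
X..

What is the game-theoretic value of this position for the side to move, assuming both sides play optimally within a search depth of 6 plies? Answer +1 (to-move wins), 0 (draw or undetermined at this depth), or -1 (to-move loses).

p1 O@[.../.XO/X..]: (0,0)[O../.XO/X..]-1* (0,1)[.O./.XO/X..]-1 (0,2)[..O/.XO/X..]-1 (1,0)[.../OXO/X..]-1 (2,1)[.../.XO/XO.]-1 (2,2)[.../.XO/X.O]-1
p2 X@[O../.XO/X..]: (0,1)[OX./.XO/X..]+1* (0,2)[O.X/.XO/X..]+1 (1,0)[O../XXO/X..]+1 (2,1)[O../.XO/XX.]+1 (2,2)[O../.XO/X.X]+1
p3 O@[OX./.XO/X..] terminal -1; root [.../.XO/X..] d6

value(.../.XO/X.., O) = -1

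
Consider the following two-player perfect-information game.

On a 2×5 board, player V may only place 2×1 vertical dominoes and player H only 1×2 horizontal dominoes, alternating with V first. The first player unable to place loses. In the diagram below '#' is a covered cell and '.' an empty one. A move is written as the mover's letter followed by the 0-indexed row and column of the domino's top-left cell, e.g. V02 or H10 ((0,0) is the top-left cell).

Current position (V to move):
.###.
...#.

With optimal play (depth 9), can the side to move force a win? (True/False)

p1 V@[.###./...#.]: V00[####./#..#.]+1* V04[.####/...##]-1
p2 H@[####./#..#.]: H11[####./####.]-1*
p3 V@[####./####.]: V04[#####/#####]+1*
p4 H@[#####/#####] terminal -1; root [.###./...#.] d9

V winning at [.###./...#.]: True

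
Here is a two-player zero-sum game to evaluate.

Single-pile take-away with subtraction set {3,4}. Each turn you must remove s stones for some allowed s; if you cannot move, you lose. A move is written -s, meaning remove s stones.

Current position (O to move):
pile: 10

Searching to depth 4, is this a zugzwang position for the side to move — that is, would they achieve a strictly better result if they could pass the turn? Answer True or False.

zugzwang(10, O) = False

p1 O@[10]: -3[7]+1* -4[6]-1
p2 X@[7]: -3[4]-1* -4[3]-1
p3 O@[4]: -3[1]+1* -4[0]+1
p4 X@[1] terminal -1; root [10] d4
if O skipped the turn, X would face:
~ p1 X@[10]: -3[7]+1* -4[6]-1
~ p2 O@[7]: -3[4]-1* -4[3]-1
~ p3 X@[4]: -3[1]+1* -4[0]+1
~ p4 O@[1] terminal -1; root [10] d4
compare (O): move=+1 vs pass=-1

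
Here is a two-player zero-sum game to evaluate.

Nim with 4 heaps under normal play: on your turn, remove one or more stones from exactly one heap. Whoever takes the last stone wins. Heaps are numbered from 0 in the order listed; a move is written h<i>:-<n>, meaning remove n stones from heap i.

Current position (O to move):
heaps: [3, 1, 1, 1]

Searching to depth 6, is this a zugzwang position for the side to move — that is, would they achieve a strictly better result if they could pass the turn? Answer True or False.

ply 1, O at (3,1,1,1) | h0:-1=-1→(2,1,1,1); h0:-2=+1→(1,1,1,1)*; h0:-3=-1→(0,1,1,1); h1:-1=-1→(3,0,1,1); h2:-1=-1→(3,1,0,1); h3:-1=-1→(3,1,1,0)
ply 2, X at (1,1,1,1) | h0:-1=-1→(0,1,1,1)*; h1:-1=-1→(1,0,1,1); h2:-1=-1→(1,1,0,1); h3:-1=-1→(1,1,1,0)
ply 3, O at (0,1,1,1) | h1:-1=+1→(0,0,1,1)*; h2:-1=+1→(0,1,0,1); h3:-1=+1→(0,1,1,0)
ply 4, X at (0,0,1,1) | h2:-1=-1→(0,0,0,1)*; h3:-1=-1→(0,0,1,0)
ply 5, O at (0,0,0,1) | h3:-1=+1→(0,0,0,0)*
ply 6: (0,0,0,0) is terminal -1 (X); from (3,1,1,1) depth 6
if O skipped the turn, X would face:
~ ply 1, X at (3,1,1,1) | h0:-1=-1→(2,1,1,1); h0:-2=+1→(1,1,1,1)*; h0:-3=-1→(0,1,1,1); h1:-1=-1→(3,0,1,1); h2:-1=-1→(3,1,0,1); h3:-1=-1→(3,1,1,0)
~ ply 2, O at (1,1,1,1) | h0:-1=-1→(0,1,1,1)*; h1:-1=-1→(1,0,1,1); h2:-1=-1→(1,1,0,1); h3:-1=-1→(1,1,1,0)
~ ply 3, X at (0,1,1,1) | h1:-1=+1→(0,0,1,1)*; h2:-1=+1→(0,1,0,1); h3:-1=+1→(0,1,1,0)
~ ply 4, O at (0,0,1,1) | h2:-1=-1→(0,0,0,1)*; h3:-1=-1→(0,0,1,0)
~ ply 5, X at (0,0,0,1) | h3:-1=+1→(0,0,0,0)*
~ ply 6: (0,0,0,0) is terminal -1 (O); from (3,1,1,1) depth 6
compare (O): move=+1 vs pass=-1

zugzwang((3,1,1,1), O) = False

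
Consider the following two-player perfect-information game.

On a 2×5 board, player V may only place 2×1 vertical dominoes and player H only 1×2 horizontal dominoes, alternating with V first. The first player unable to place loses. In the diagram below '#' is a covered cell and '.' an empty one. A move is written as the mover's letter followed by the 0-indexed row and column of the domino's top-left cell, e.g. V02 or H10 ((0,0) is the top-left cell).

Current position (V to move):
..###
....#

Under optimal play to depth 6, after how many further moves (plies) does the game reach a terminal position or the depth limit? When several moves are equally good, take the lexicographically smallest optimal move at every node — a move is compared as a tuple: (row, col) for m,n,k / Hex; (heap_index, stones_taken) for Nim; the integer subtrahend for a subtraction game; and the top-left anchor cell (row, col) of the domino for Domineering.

PV length from [..###/....#]: 3 plies

p1 V@[..###/....#]: V00[#.###/#...#]-1 V01[.####/.#..#]+1*
p2 H@[.####/.#..#]: H12[.####/.####]-1*
p3 V@[.####/.####]: V00[#####/#####]+1*
p4 H@[#####/#####] terminal -1; root [..###/....#] d6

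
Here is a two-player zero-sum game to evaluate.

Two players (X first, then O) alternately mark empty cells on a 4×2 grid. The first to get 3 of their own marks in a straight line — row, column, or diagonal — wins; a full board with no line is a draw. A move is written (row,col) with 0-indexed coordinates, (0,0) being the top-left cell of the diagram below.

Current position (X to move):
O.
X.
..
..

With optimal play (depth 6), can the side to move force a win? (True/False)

X winning at [O./X./../..]: False

[O./X./../..] X move#1: (0,1):+0/OX/X./../..*, (1,1):+0/O./XX/../.., (2,0):+0/O./X./X./.., (2,1):+0/O./X./.X/.., (3,0):+0/O./X./../X., (3,1):+0/O./X./../.X
[OX/X./../..] O move#2: (1,1):+0/OX/XO/../..*, (2,0):+0/OX/X./O./.., (2,1):+0/OX/X./.O/.., (3,0):+0/OX/X./../O., (3,1):+0/OX/X./../.O
[OX/XO/../..] X move#3: (2,0):+0/OX/XO/X./..*, (2,1):+0/OX/XO/.X/.., (3,0):+0/OX/XO/../X., (3,1):+0/OX/XO/../.X
[OX/XO/X./..] O move#4: (2,1):-1/OX/XO/XO/.., (3,0):+0/OX/XO/X./O.*, (3,1):-1/OX/XO/X./.O
[OX/XO/X./O.] X move#5: (2,1):+0/OX/XO/XX/O.*, (3,1):+0/OX/XO/X./OX
[OX/XO/XX/O.] O move#6: (3,1):+0/OX/XO/XX/OO*
[OX/XO/XX/OO] end (terminal +0, X#7); searched O./X./../.. to 6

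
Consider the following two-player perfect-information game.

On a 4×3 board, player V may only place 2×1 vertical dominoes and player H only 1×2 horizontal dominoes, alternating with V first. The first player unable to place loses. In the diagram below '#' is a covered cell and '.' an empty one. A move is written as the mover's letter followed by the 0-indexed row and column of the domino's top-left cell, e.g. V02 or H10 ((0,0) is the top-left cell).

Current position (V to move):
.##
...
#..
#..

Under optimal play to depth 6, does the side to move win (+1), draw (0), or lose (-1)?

value(.##/.../#../#.., V) = +1

ply 1, V at .##/.../#../#.. | V00=-1→###/#../#../#..; V11=+1→.##/.#./##./#..*; V12=+1→.##/..#/#.#/#..; V21=+1→.##/.../##./##.; V22=+1→.##/.../#.#/#.#
ply 2, H at .##/.#./##./#.. | H31=-1→.##/.#./##./###*
ply 3, V at .##/.#./##./### | V00=+1→###/##./##./###*; V12=+1→.##/.##/###/###
ply 4: ###/##./##./### is terminal -1 (H); from .##/.../#../#.. depth 6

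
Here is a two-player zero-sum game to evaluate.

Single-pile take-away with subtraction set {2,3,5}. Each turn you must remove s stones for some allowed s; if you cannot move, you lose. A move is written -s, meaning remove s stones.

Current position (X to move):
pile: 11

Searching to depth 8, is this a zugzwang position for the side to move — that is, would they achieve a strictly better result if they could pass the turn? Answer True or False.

zugzwang(11, X) = False

p1 X@[11]: -2[9]-1 -3[8]+1* -5[6]-1
p2 O@[8]: -2[6]-1* -3[5]-1 -5[3]-1
p3 X@[6]: -2[4]-1 -3[3]-1 -5[1]+1*
p4 O@[1] terminal -1; root [11] d8
if X skipped the turn, O would face:
~ p1 O@[11]: -2[9]-1 -3[8]+1* -5[6]-1
~ p2 X@[8]: -2[6]-1* -3[5]-1 -5[3]-1
~ p3 O@[6]: -2[4]-1 -3[3]-1 -5[1]+1*
~ p4 X@[1] terminal -1; root [11] d8
compare (X): move=+1 vs pass=-1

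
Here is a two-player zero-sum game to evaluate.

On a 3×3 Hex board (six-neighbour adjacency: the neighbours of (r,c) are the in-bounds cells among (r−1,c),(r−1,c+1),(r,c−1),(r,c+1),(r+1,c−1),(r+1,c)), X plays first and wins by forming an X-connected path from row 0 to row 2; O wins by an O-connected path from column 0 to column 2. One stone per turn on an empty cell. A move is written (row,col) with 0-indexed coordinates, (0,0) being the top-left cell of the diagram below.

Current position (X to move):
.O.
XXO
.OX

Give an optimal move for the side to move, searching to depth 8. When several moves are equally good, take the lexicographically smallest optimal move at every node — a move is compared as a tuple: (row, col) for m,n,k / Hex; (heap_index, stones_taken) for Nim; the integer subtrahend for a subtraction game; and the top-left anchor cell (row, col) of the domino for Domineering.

[.O./XXO/.OX] X move#1: (0,0):-1/XO./XXO/.OX, (0,2):-1/.OX/XXO/.OX, (2,0):+1/.O./XXO/XOX*
[.O./XXO/XOX] O move#2: (0,0):-1/OO./XXO/XOX*, (0,2):-1/.OO/XXO/XOX
[OO./XXO/XOX] X move#3: (0,2):+1/OOX/XXO/XOX*
[OOX/XXO/XOX] end (terminal -1, O#4); searched .O./XXO/.OX to 8

X's best at [.O./XXO/.OX]: (2,0)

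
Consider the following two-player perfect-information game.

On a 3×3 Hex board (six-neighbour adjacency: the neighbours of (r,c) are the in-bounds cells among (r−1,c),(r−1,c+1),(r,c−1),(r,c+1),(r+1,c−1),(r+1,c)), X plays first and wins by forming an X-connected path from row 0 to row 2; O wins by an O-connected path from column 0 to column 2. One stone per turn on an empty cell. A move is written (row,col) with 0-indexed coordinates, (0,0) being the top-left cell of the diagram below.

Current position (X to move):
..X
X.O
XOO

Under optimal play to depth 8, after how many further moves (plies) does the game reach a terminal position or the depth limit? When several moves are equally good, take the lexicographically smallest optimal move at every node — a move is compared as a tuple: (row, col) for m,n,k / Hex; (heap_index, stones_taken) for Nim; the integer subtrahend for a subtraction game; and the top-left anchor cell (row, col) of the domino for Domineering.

[..X/X.O/XOO] X move#1: (0,0):+1/X.X/X.O/XOO*, (0,1):+1/.XX/X.O/XOO, (1,1):+1/..X/XXO/XOO
[X.X/X.O/XOO] end (terminal -1, O#2); searched ..X/X.O/XOO to 8

PV length from [..X/X.O/XOO]: 1 ply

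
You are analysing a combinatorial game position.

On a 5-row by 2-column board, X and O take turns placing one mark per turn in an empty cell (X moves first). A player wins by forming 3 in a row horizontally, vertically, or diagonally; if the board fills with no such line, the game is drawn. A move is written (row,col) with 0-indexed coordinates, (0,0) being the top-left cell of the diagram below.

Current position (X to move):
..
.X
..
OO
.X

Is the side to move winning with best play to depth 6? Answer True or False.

p1 X@[../.X/../OO/.X]: (0,0)[X./.X/../OO/.X]-1 (0,1)[.X/.X/../OO/.X]+0* (1,0)[../XX/../OO/.X]+0 (2,0)[../.X/X./OO/.X]+0 (2,1)[../.X/.X/OO/.X]+0 (4,0)[../.X/../OO/XX]+0
p2 O@[.X/.X/../OO/.X]: (0,0)[OX/.X/../OO/.X]-1 (1,0)[.X/OX/../OO/.X]-1 (2,0)[.X/.X/O./OO/.X]-1 (2,1)[.X/.X/.O/OO/.X]+0* (4,0)[.X/.X/../OO/OX]-1
p3 X@[.X/.X/.O/OO/.X]: (0,0)[XX/.X/.O/OO/.X]-1 (1,0)[.X/XX/.O/OO/.X]+0* (2,0)[.X/.X/XO/OO/.X]+0 (4,0)[.X/.X/.O/OO/XX]+0
p4 O@[.X/XX/.O/OO/.X]: (0,0)[OX/XX/.O/OO/.X]+0* (2,0)[.X/XX/OO/OO/.X]+0 (4,0)[.X/XX/.O/OO/OX]+0
p5 X@[OX/XX/.O/OO/.X]: (2,0)[OX/XX/XO/OO/.X]+0* (4,0)[OX/XX/.O/OO/XX]+0
p6 O@[OX/XX/XO/OO/.X]: (4,0)[OX/XX/XO/OO/OX]+0*
p7 X@[OX/XX/XO/OO/OX] terminal +0; root [../.X/../OO/.X] d6

X winning at [../.X/../OO/.X]: False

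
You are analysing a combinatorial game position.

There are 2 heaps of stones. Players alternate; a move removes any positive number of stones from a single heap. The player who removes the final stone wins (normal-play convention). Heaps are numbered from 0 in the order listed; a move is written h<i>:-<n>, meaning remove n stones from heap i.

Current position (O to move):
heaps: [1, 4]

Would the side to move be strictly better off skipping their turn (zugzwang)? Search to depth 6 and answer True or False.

ply 1, O at (1,4) | h0:-1=-1→(0,4); h1:-1=-1→(1,3); h1:-2=-1→(1,2); h1:-3=+1→(1,1)*; h1:-4=-1→(1,0)
ply 2, X at (1,1) | h0:-1=-1→(0,1)*; h1:-1=-1→(1,0)
ply 3, O at (0,1) | h1:-1=+1→(0,0)*
ply 4: (0,0) is terminal -1 (X); from (1,4) depth 6
pass branch (X moves first from the same position):
  | ply 1, X at (1,4) | h0:-1=-1→(0,4); h1:-1=-1→(1,3); h1:-2=-1→(1,2); h1:-3=+1→(1,1)*; h1:-4=-1→(1,0)
  | ply 2, O at (1,1) | h0:-1=-1→(0,1)*; h1:-1=-1→(1,0)
  | ply 3, X at (0,1) | h1:-1=+1→(0,0)*
  | ply 4: (0,0) is terminal -1 (O); from (1,4) depth 6
O moving scores +1; O passing scores -1

zugzwang((1,4), O) = False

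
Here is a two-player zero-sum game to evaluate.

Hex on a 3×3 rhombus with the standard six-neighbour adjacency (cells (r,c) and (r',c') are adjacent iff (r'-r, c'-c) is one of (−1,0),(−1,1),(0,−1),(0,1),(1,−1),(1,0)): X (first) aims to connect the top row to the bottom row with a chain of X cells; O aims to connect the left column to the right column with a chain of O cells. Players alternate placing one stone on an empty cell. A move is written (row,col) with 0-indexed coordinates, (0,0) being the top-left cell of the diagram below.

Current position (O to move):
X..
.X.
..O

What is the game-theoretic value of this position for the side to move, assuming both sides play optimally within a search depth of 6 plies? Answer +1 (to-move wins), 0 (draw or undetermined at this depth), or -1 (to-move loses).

value(X../.X./..O, O) = -1

p1 O@[X../.X./..O]: (0,1)[XO./.X./..O]-1* (0,2)[X.O/.X./..O]-1 (1,0)[X../OX./..O]-1 (1,2)[X../.XO/..O]-1 (2,0)[X../.X./O.O]-1 (2,1)[X../.X./.OO]-1
p2 X@[XO./.X./..O]: (0,2)[XOX/.X./..O]+1* (1,0)[XO./XX./..O]+1 (1,2)[XO./.XX/..O]+1 (2,0)[XO./.X./X.O]+1 (2,1)[XO./.X./.XO]+1
p3 O@[XOX/.X./..O]: (1,0)[XOX/OX./..O]-1* (1,2)[XOX/.XO/..O]-1 (2,0)[XOX/.X./O.O]-1 (2,1)[XOX/.X./.OO]-1
p4 X@[XOX/OX./..O]: (1,2)[XOX/OXX/..O]+1* (2,0)[XOX/OX./X.O]+1 (2,1)[XOX/OX./.XO]+1
p5 O@[XOX/OXX/..O]: (2,0)[XOX/OXX/O.O]-1* (2,1)[XOX/OXX/.OO]-1
p6 X@[XOX/OXX/O.O]: (2,1)[XOX/OXX/OXO]+1*
p7 O@[XOX/OXX/OXO] terminal -1; root [X../.X./..O] d6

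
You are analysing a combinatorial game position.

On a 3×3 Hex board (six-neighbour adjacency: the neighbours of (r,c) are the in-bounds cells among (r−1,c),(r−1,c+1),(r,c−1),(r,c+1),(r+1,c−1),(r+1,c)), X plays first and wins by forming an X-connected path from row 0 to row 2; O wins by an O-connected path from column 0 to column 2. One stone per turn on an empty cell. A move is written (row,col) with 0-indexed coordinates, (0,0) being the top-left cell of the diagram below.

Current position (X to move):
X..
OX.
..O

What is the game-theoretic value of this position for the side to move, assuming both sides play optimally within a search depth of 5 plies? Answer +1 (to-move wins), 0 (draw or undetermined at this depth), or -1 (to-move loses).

[X../OX./..O] X move#1: (0,1):+1/XX./OX./..O*, (0,2):+1/X.X/OX./..O, (1,2):+1/X../OXX/..O, (2,0):+1/X../OX./X.O, (2,1):+1/X../OX./.XO
[XX./OX./..O] O move#2: (0,2):-1/XXO/OX./..O*, (1,2):-1/XX./OXO/..O, (2,0):-1/XX./OX./O.O, (2,1):-1/XX./OX./.OO
[XXO/OX./..O] X move#3: (1,2):+1/XXO/OXX/..O*, (2,0):+1/XXO/OX./X.O, (2,1):+1/XXO/OX./.XO
[XXO/OXX/..O] O move#4: (2,0):-1/XXO/OXX/O.O*, (2,1):-1/XXO/OXX/.OO
[XXO/OXX/O.O] X move#5: (2,1):+1/XXO/OXX/OXO*
[XXO/OXX/OXO] end (terminal -1, O#6); searched X../OX./..O to 5

value(X../OX./..O, X) = +1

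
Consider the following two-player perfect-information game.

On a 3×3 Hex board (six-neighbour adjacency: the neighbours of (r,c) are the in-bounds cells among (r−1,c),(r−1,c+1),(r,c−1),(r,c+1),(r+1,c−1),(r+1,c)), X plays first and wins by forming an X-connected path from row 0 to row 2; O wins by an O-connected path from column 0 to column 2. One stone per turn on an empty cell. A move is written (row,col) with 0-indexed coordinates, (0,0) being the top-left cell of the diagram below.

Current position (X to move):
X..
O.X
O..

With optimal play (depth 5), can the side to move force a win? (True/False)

[X../O.X/O..] X move#1: (0,1):+1/XX./O.X/O..*, (0,2):+1/X.X/O.X/O.., (1,1):+1/X../OXX/O.., (2,1):-1/X../O.X/OX., (2,2):-1/X../O.X/O.X
[XX./O.X/O..] O move#2: (0,2):-1/XXO/O.X/O..*, (1,1):-1/XX./OOX/O.., (2,1):-1/XX./O.X/OO., (2,2):-1/XX./O.X/O.O
[XXO/O.X/O..] X move#3: (1,1):+1/XXO/OXX/O..*, (2,1):-1/XXO/O.X/OX., (2,2):-1/XXO/O.X/O.X
[XXO/OXX/O..] O move#4: (2,1):-1/XXO/OXX/OO.*, (2,2):-1/XXO/OXX/O.O
[XXO/OXX/OO.] X move#5: (2,2):+1/XXO/OXX/OOX*
[XXO/OXX/OOX] end (terminal -1, O#6); searched X../O.X/O.. to 5

X winning at [X../O.X/O..]: True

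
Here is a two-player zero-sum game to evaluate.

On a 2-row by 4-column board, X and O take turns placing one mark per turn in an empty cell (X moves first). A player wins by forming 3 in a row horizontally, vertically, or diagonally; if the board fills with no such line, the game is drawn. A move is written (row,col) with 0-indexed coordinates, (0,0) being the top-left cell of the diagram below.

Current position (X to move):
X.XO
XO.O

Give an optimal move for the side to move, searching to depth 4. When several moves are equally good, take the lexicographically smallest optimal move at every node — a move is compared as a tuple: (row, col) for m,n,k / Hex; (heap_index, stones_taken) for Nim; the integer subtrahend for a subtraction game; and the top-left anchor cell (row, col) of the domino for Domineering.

ply 1, X at X.XO/XO.O | (0,1)=+1→XXXO/XO.O*; (1,2)=+0→X.XO/XOXO
ply 2: XXXO/XO.O is terminal -1 (O); from X.XO/XO.O depth 4

X's best at [X.XO/XO.O]: (0,1)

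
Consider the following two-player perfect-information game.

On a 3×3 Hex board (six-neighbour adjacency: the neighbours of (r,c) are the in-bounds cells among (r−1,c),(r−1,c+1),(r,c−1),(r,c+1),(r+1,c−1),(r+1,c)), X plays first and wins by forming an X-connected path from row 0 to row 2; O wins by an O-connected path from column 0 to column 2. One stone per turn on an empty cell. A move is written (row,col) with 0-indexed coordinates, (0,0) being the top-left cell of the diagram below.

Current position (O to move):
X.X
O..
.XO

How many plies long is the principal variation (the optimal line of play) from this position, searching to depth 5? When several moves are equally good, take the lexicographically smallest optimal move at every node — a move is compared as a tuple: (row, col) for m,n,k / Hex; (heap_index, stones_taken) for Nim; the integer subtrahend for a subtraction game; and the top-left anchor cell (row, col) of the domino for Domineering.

PV length from [X.X/O../.XO]: 2 plies

[X.X/O../.XO] O move#1: (0,1):-1/XOX/O../.XO*, (1,1):-1/X.X/OO./.XO, (1,2):-1/X.X/O.O/.XO, (2,0):-1/X.X/O../OXO
[XOX/O../.XO] X move#2: (1,1):+1/XOX/OX./.XO*, (1,2):+1/XOX/O.X/.XO, (2,0):+1/XOX/O../XXO
[XOX/OX./.XO] end (terminal -1, O#3); searched X.X/O../.XO to 5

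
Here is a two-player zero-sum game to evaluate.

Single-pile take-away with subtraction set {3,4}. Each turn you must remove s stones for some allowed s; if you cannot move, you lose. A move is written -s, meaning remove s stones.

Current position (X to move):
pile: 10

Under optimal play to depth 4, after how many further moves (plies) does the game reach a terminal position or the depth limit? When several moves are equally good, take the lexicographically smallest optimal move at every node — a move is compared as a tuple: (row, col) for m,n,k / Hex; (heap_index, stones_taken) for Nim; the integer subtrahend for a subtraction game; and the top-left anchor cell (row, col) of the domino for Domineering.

p1 X@[10]: -3[7]+1* -4[6]-1
p2 O@[7]: -3[4]-1* -4[3]-1
p3 X@[4]: -3[1]+1* -4[0]+1
p4 O@[1] terminal -1; root [10] d4

PV length from [10]: 3 plies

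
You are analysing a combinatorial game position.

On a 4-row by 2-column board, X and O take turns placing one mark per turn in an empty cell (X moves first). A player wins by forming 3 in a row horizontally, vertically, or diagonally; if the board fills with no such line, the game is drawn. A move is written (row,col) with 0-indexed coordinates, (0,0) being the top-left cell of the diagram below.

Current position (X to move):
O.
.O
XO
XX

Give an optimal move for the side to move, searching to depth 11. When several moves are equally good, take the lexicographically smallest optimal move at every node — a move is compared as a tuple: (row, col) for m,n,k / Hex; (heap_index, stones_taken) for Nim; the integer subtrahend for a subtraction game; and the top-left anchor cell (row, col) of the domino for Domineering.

[O./.O/XO/XX] X move#1: (0,1):+0/OX/.O/XO/XX, (1,0):+1/O./XO/XO/XX*
[O./XO/XO/XX] end (terminal -1, O#2); searched O./.O/XO/XX to 11

X's best at [O./.O/XO/XX]: (1,0)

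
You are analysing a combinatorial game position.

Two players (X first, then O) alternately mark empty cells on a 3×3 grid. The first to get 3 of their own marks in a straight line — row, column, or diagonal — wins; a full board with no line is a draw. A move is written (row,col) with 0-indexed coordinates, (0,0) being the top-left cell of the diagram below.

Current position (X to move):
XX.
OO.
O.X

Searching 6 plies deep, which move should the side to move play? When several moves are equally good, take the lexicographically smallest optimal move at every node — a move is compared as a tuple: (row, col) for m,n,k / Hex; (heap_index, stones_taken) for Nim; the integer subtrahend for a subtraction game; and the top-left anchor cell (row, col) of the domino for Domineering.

[XX./OO./O.X] X move#1: (0,2):+1/XXX/OO./O.X*, (1,2):-1/XX./OOX/O.X, (2,1):-1/XX./OO./OXX
[XXX/OO./O.X] end (terminal -1, O#2); searched XX./OO./O.X to 6

X's best at [XX./OO./O.X]: (0,2)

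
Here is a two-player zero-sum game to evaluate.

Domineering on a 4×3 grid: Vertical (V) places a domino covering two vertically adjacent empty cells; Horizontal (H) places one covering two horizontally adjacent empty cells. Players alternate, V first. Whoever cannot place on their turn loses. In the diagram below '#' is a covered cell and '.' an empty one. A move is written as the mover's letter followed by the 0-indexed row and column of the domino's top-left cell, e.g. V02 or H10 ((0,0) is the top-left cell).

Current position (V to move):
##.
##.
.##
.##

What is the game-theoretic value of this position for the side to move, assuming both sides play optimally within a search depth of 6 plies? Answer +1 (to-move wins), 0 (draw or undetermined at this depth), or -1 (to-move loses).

ply 1, V at ##./##./.##/.## | V02=+1→###/###/.##/.##*; V20=+1→##./##./###/###
ply 2: ###/###/.##/.## is terminal -1 (H); from ##./##./.##/.## depth 6

value(##./##./.##/.##, V) = +1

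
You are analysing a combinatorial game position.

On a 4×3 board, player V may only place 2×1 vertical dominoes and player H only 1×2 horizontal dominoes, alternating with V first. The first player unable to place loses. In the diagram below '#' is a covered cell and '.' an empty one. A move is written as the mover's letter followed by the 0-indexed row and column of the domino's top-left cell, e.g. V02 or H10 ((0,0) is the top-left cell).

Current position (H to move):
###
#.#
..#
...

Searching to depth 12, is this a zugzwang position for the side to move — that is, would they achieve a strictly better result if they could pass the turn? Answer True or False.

zugzwang(###/#.#/..#/..., H) = False

p1 H@[###/#.#/..#/...]: H20[###/#.#/###/...]+1* H30[###/#.#/..#/##.]-1 H31[###/#.#/..#/.##]-1
p2 V@[###/#.#/###/...] terminal -1; root [###/#.#/..#/...] d12
suppose H passes — search the same position with V to move:
pass> p1 V@[###/#.#/..#/...]: V11[###/###/.##/...]-1 V20[###/#.#/#.#/#..]+1* V21[###/#.#/.##/.#.]+1
pass> p2 H@[###/#.#/#.#/#..]: H31[###/#.#/#.#/###]-1*
pass> p3 V@[###/#.#/#.#/###]: V11[###/###/###/###]+1*
pass> p4 H@[###/###/###/###] terminal -1; root [###/#.#/..#/...] d12
for H: play +1, pass -1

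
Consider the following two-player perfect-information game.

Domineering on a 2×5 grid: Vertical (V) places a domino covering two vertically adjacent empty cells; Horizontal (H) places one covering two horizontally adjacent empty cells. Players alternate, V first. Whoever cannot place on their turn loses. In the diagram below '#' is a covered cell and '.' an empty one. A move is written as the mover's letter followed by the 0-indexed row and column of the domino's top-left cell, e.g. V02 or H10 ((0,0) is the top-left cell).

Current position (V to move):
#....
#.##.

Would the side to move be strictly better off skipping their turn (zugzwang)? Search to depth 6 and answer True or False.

zugzwang(#..../#.##., V) = True

ply 1, V at #..../#.##. | V01=-1→##.../####.*; V04=-1→#...#/#.###
ply 2, H at ##.../####. | H02=-1→####./####.; H03=+1→##.##/####.*
ply 3: ##.##/####. is terminal -1 (V); from #..../#.##. depth 6
suppose V passes — search the same position with H to move:
pass> ply 1, H at #..../#.##. | H01=-1→###../#.##.*; H02=-1→#.##./#.##.; H03=-1→#..##/#.##.
pass> ply 2, V at ###../#.##. | V04=+1→###.#/#.###*
pass> ply 3: ###.#/#.### is terminal -1 (H); from #..../#.##. depth 6
for V: play -1, pass +1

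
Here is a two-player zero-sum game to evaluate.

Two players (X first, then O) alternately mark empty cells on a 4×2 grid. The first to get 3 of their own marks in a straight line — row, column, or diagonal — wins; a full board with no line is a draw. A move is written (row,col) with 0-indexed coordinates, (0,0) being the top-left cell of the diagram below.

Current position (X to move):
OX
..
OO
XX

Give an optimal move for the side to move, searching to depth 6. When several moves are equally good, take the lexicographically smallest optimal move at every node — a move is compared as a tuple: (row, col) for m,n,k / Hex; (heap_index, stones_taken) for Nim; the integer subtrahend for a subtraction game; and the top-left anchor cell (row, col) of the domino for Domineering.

ply 1, X at OX/../OO/XX | (1,0)=+0→OX/X./OO/XX*; (1,1)=-1→OX/.X/OO/XX
ply 2, O at OX/X./OO/XX | (1,1)=+0→OX/XO/OO/XX*
ply 3: OX/XO/OO/XX is terminal +0 (X); from OX/../OO/XX depth 6

X's best at [OX/../OO/XX]: (1,0)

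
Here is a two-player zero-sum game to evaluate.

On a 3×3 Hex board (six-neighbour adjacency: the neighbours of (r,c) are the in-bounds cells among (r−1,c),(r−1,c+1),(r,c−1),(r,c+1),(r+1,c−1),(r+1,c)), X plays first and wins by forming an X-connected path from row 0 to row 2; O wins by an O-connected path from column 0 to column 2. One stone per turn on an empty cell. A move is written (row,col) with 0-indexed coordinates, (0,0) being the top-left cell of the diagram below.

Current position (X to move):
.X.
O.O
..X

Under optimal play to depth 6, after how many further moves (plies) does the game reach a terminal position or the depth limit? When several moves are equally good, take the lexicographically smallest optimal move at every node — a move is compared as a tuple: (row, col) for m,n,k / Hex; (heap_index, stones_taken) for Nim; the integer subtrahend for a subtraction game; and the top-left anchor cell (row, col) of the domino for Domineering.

p1 X@[.X./O.O/..X]: (0,0)[XX./O.O/..X]-1 (0,2)[.XX/O.O/..X]-1 (1,1)[.X./OXO/..X]+1* (2,0)[.X./O.O/X.X]-1 (2,1)[.X./O.O/.XX]-1
p2 O@[.X./OXO/..X]: (0,0)[OX./OXO/..X]-1* (0,2)[.XO/OXO/..X]-1 (2,0)[.X./OXO/O.X]-1 (2,1)[.X./OXO/.OX]-1
p3 X@[OX./OXO/..X]: (0,2)[OXX/OXO/..X]+1* (2,0)[OX./OXO/X.X]+1 (2,1)[OX./OXO/.XX]+1
p4 O@[OXX/OXO/..X]: (2,0)[OXX/OXO/O.X]-1* (2,1)[OXX/OXO/.OX]-1
p5 X@[OXX/OXO/O.X]: (2,1)[OXX/OXO/OXX]+1*
p6 O@[OXX/OXO/OXX] terminal -1; root [.X./O.O/..X] d6

PV length from [.X./O.O/..X]: 5 plies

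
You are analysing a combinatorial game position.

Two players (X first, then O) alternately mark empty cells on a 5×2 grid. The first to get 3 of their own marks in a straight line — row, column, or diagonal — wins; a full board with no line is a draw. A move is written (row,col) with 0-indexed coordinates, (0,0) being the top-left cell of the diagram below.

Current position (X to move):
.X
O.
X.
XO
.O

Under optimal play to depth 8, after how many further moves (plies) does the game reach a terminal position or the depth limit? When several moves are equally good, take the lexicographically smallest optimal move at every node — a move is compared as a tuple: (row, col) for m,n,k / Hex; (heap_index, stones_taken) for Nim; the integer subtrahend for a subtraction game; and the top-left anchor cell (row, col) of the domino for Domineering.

PV length from [.X/O./X./XO/.O]: 3 plies

ply 1, X at .X/O./X./XO/.O | (0,0)=-1→XX/O./X./XO/.O; (1,1)=-1→.X/OX/X./XO/.O; (2,1)=+1→.X/O./XX/XO/.O*; (4,0)=+1→.X/O./X./XO/XO
ply 2, O at .X/O./XX/XO/.O | (0,0)=-1→OX/O./XX/XO/.O*; (1,1)=-1→.X/OO/XX/XO/.O; (4,0)=-1→.X/O./XX/XO/OO
ply 3, X at OX/O./XX/XO/.O | (1,1)=+1→OX/OX/XX/XO/.O*; (4,0)=+1→OX/O./XX/XO/XO
ply 4: OX/OX/XX/XO/.O is terminal -1 (O); from .X/O./X./XO/.O depth 8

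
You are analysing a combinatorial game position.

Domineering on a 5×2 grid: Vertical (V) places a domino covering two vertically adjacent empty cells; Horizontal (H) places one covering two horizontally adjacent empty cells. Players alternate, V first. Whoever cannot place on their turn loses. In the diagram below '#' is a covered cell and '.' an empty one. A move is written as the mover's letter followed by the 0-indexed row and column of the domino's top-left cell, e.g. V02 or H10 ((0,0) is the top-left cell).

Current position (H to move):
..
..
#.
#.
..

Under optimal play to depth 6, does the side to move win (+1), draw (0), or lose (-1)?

[../../#./#./..] H move#1: H00:+1/##/../#./#./..*, H10:+1/../##/#./#./.., H40:-1/../../#./#./##
[##/../#./#./..] V move#2: V11:-1/##/.#/##/#./..*, V21:-1/##/../##/##/.., V31:-1/##/../#./##/.#
[##/.#/##/#./..] H move#3: H40:+1/##/.#/##/#./##*
[##/.#/##/#./##] end (terminal -1, V#4); searched ../../#./#./.. to 6

value(../../#./#./.., H) = +1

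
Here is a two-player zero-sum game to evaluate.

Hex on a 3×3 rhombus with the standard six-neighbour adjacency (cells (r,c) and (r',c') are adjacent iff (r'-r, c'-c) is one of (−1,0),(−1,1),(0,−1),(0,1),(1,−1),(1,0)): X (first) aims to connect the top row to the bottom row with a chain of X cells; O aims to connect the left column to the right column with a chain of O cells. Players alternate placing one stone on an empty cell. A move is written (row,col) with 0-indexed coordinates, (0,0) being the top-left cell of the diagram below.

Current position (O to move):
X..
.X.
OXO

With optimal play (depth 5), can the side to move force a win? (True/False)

O winning at [X../.X./OXO]: False

[X../.X./OXO] O move#1: (0,1):-1/XO./.X./OXO*, (0,2):-1/X.O/.X./OXO, (1,0):-1/X../OX./OXO, (1,2):-1/X../.XO/OXO
[XO./.X./OXO] X move#2: (0,2):+1/XOX/.X./OXO*, (1,0):+1/XO./XX./OXO, (1,2):+1/XO./.XX/OXO
[XOX/.X./OXO] end (terminal -1, O#3); searched X../.X./OXO to 5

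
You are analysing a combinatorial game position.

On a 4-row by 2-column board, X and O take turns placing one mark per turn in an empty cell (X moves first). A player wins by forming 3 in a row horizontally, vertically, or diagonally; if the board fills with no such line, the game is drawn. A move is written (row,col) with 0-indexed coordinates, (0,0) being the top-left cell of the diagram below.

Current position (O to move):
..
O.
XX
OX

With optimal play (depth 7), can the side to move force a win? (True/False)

[../O./XX/OX] O move#1: (0,0):-1/O./O./XX/OX, (0,1):-1/.O/O./XX/OX, (1,1):+0/../OO/XX/OX*
[../OO/XX/OX] X move#2: (0,0):+0/X./OO/XX/OX*, (0,1):+0/.X/OO/XX/OX
[X./OO/XX/OX] O move#3: (0,1):+0/XO/OO/XX/OX*
[XO/OO/XX/OX] end (terminal +0, X#4); searched ../O./XX/OX to 7

O winning at [../O./XX/OX]: False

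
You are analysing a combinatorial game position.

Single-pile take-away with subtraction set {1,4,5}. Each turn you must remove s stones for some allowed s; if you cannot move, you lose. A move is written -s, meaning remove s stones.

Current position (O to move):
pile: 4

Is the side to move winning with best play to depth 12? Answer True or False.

O winning at [4]: True

[4] O move#1: -1:-1/3, -4:+1/0*
[0] end (terminal -1, X#2); searched 4 to 12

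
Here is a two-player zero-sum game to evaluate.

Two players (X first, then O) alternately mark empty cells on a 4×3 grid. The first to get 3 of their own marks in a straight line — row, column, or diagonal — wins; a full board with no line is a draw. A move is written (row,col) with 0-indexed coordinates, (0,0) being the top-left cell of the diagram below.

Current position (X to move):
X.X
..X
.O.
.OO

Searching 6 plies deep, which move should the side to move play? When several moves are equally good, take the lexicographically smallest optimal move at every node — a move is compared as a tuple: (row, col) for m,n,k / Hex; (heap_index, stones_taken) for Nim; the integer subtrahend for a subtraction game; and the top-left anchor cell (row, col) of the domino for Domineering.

[X.X/..X/.O./.OO] X move#1: (0,1):+1/XXX/..X/.O./.OO*, (1,0):-1/X.X/X.X/.O./.OO, (1,1):-1/X.X/.XX/.O./.OO, (2,0):-1/X.X/..X/XO./.OO, (2,2):+1/X.X/..X/.OX/.OO, (3,0):-1/X.X/..X/.O./XOO
[XXX/..X/.O./.OO] end (terminal -1, O#2); searched X.X/..X/.O./.OO to 6

X's best at [X.X/..X/.O./.OO]: (0,1)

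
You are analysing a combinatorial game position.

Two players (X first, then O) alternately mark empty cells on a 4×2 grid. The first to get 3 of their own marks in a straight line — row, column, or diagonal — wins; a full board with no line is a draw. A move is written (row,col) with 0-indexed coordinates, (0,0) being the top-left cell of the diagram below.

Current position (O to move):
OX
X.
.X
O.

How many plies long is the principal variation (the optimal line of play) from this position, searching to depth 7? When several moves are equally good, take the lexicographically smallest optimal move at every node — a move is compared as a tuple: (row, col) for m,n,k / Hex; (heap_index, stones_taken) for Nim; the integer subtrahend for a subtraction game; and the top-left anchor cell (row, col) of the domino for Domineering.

p1 O@[OX/X./.X/O.]: (1,1)[OX/XO/.X/O.]+0* (2,0)[OX/X./OX/O.]-1 (3,1)[OX/X./.X/OO]-1
p2 X@[OX/XO/.X/O.]: (2,0)[OX/XO/XX/O.]+0* (3,1)[OX/XO/.X/OX]+0
p3 O@[OX/XO/XX/O.]: (3,1)[OX/XO/XX/OO]+0*
p4 X@[OX/XO/XX/OO] terminal +0; root [OX/X./.X/O.] d7

PV length from [OX/X./.X/O.]: 3 plies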